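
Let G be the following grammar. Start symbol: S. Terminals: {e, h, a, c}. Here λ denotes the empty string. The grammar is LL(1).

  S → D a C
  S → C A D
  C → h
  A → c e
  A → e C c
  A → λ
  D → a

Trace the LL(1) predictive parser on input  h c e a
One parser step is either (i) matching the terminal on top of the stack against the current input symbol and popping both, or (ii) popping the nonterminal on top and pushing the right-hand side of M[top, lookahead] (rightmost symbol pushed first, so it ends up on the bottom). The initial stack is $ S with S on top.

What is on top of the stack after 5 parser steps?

e

step 1: stack=$ S  input=h c e a $  — expand S → C A D
step 2: stack=$ D A C  input=h c e a $  — expand C → h
step 3: stack=$ D A h  input=h c e a $  — match h
step 4: stack=$ D A  input=c e a $  — expand A → c e
step 5: stack=$ D e c  input=c e a $  — match c
Stack after step 5: $ D e (top = e).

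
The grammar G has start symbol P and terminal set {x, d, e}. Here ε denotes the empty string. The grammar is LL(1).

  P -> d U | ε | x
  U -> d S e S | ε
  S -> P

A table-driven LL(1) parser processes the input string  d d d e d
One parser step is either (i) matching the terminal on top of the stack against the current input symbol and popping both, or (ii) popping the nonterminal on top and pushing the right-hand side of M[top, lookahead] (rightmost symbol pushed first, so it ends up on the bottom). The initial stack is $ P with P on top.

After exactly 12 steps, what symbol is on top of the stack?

U

step 1: stack=$ P  input=d d d e d $  — expand P -> d U
step 2: stack=$ U d  input=d d d e d $  — match d
step 3: stack=$ U  input=d d e d $  — expand U -> d S e S
step 4: stack=$ S e S d  input=d d e d $  — match d
step 5: stack=$ S e S  input=d e d $  — expand S -> P
step 6: stack=$ S e P  input=d e d $  — expand P -> d U
step 7: stack=$ S e U d  input=d e d $  — match d
step 8: stack=$ S e U  input=e d $  — expand U -> ε
step 9: stack=$ S e  input=e d $  — match e
step 10: stack=$ S  input=d $  — expand S -> P
step 11: stack=$ P  input=d $  — expand P -> d U
step 12: stack=$ U d  input=d $  — match d
Stack after step 12: $ U (top = U).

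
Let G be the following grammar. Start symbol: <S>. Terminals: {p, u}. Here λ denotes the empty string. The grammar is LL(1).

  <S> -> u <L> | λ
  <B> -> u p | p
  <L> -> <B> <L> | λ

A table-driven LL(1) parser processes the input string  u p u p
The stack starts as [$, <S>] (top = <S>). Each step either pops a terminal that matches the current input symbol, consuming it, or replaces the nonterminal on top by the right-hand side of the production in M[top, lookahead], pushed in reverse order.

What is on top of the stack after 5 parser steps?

step 1: stack=$ <S>  input=u p u p $  — expand <S> -> u <L>
step 2: stack=$ <L> u  input=u p u p $  — match u
step 3: stack=$ <L>  input=p u p $  — expand <L> -> <B> <L>
step 4: stack=$ <L> <B>  input=p u p $  — expand <B> -> p
step 5: stack=$ <L> p  input=p u p $  — match p
Stack after step 5: $ <L> (top = <L>).

<L>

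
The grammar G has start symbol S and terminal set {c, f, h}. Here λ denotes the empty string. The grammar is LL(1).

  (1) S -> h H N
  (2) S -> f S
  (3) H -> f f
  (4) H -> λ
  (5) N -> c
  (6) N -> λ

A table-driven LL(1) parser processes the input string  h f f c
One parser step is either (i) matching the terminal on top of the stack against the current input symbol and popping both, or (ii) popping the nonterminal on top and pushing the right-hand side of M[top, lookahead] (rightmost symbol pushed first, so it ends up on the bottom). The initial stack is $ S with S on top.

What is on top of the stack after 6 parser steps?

c

     Stack    Input      Action
  1  $ S      h f f c $  expand S -> h H N
  2  $ N H h  h f f c $  match h
  3  $ N H    f f c $    expand H -> f f
  4  $ N f f  f f c $    match f
  5  $ N f    f c $      match f
  6  $ N      c $        expand N -> c
Stack after step 6: $ c (top = c).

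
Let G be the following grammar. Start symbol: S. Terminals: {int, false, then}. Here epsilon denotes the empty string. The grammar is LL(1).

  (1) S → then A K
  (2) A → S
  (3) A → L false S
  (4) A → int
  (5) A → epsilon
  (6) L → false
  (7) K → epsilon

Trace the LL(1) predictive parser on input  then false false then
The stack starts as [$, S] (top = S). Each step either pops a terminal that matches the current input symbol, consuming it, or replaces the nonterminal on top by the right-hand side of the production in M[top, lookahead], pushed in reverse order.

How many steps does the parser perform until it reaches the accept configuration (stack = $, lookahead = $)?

11

      Stack              Input                    Action
   1  $ S                then false false then $  expand S → then A K
   2  $ K A then         then false false then $  match then
   3  $ K A              false false then $       expand A → L false S
   4  $ K S false L      false false then $       expand L → false
   5  $ K S false false  false false then $       match false
   6  $ K S false        false then $             match false
   7  $ K S              then $                   expand S → then A K
   8  $ K K A then       then $                   match then
   9  $ K K A            $                        expand A → epsilon
  10  $ K K              $                        expand K → epsilon
  11  $ K                $                        expand K → epsilon
Accept reached after 11 steps.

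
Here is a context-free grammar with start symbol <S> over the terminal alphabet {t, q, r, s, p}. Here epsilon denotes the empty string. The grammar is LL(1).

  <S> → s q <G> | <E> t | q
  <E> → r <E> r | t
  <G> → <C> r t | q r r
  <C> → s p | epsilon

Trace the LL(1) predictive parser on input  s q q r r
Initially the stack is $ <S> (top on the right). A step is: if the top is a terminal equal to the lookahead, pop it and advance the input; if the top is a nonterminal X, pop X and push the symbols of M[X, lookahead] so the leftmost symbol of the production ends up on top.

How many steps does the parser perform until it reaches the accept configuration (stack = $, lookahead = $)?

     Stack      Input        Action
  1  $ <S>      s q q r r $  expand <S> → s q <G>
  2  $ <G> q s  s q q r r $  match s
  3  $ <G> q    q q r r $    match q
  4  $ <G>      q r r $      expand <G> → q r r
  5  $ r r q    q r r $      match q
  6  $ r r      r r $        match r
  7  $ r        r $          match r
Accept reached after 7 steps.

7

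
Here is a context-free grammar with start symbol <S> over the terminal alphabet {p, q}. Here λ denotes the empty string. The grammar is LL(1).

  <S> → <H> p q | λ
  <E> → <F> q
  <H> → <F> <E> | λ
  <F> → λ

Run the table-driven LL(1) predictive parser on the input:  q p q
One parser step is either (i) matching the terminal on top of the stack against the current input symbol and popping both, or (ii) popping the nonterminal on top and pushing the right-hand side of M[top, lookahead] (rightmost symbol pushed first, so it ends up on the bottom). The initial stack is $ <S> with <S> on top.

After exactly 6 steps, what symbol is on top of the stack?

step 1: stack=$ <S>  input=q p q $  — expand <S> → <H> p q
step 2: stack=$ q p <H>  input=q p q $  — expand <H> → <F> <E>
step 3: stack=$ q p <E> <F>  input=q p q $  — expand <F> → λ
step 4: stack=$ q p <E>  input=q p q $  — expand <E> → <F> q
step 5: stack=$ q p q <F>  input=q p q $  — expand <F> → λ
step 6: stack=$ q p q  input=q p q $  — match q
Stack after step 6: $ q p (top = p).

p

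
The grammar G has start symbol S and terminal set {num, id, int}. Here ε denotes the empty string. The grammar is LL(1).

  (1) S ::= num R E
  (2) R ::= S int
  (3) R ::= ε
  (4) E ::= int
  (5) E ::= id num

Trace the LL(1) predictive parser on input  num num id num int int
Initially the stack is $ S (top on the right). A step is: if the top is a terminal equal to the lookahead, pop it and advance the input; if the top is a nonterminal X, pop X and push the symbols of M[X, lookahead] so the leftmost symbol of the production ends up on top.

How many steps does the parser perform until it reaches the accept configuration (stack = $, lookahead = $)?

step 1: stack=$ S  input=num num id num int int $  — expand S ::= num R E
step 2: stack=$ E R num  input=num num id num int int $  — match num
step 3: stack=$ E R  input=num id num int int $  — expand R ::= S int
step 4: stack=$ E int S  input=num id num int int $  — expand S ::= num R E
step 5: stack=$ E int E R num  input=num id num int int $  — match num
step 6: stack=$ E int E R  input=id num int int $  — expand R ::= ε
step 7: stack=$ E int E  input=id num int int $  — expand E ::= id num
step 8: stack=$ E int num id  input=id num int int $  — match id
step 9: stack=$ E int num  input=num int int $  — match num
step 10: stack=$ E int  input=int int $  — match int
step 11: stack=$ E  input=int $  — expand E ::= int
step 12: stack=$ int  input=int $  — match int
Accept reached after 12 steps.

12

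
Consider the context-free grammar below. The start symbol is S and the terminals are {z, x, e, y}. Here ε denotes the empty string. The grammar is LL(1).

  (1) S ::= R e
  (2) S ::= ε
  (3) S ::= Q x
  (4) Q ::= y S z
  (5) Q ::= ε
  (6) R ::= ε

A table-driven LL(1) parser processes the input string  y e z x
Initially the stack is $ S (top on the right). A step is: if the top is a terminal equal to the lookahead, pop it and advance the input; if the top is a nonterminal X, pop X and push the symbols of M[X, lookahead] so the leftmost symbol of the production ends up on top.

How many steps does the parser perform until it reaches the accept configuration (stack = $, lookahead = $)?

     Stack      Input      Action
  1  $ S        y e z x $  expand S ::= Q x
  2  $ x Q      y e z x $  expand Q ::= y S z
  3  $ x z S y  y e z x $  match y
  4  $ x z S    e z x $    expand S ::= R e
  5  $ x z e R  e z x $    expand R ::= ε
  6  $ x z e    e z x $    match e
  7  $ x z      z x $      match z
  8  $ x        x $        match x
Accept reached after 8 steps.

8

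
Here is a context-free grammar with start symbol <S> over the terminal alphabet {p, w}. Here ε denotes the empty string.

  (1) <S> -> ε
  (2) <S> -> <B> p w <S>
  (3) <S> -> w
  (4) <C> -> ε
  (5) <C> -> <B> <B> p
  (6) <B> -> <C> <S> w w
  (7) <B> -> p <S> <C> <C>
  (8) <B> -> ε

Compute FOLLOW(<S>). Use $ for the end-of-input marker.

{$, p, w}

FIRST(<S>): from <S>->ε we get {ε}; from <S>-><B> p w <S> we get {p, w}; from <S>->w we get {w}. So FIRST(<S>) = {ε, p, w}.
FIRST(<C>): from <C>->ε we get {ε}; from <C>-><B> <B> p we get {p, w}. So FIRST(<C>) = {ε, p, w}.
FIRST(<B>): from <B>-><C> <S> w w we get {p, w}; from <B>->p <S> <C> <C> we get {p}; from <B>->ε we get {ε}. So FIRST(<B>) = {ε, p, w}.
FOLLOW(<S>) includes $ since <S> is the start symbol.
FOLLOW(<B>): in <S>-><B> p w <S>, <B> is followed by p w <S> with FIRST {p}; in <C>-><B> <B> p (occurrence 1), <B> is followed by <B> p with FIRST {p, w}; in <C>-><B> <B> p (occurrence 2), <B> is followed by p with FIRST {p}. Thus FOLLOW(<B>) = {p, w}.
FOLLOW(<S>): in <S>-><B> p w <S>, the suffix after <S> is empty (adds nothing new); in <B>-><C> <S> w w, <S> is followed by w w with FIRST {w}; in <B>->p <S> <C> <C>, <S> is followed by <C> <C> with FIRST {ε, p, w}; in <B>->p <S> <C> <C>, the suffix after <S> is nullable, so FOLLOW(<S>) ⊇ FOLLOW(<B>) = {p, w}. Thus FOLLOW(<S>) = {$, p, w}.
FOLLOW(<C>): in <B>-><C> <S> w w, <C> is followed by <S> w w with FIRST {p, w}; in <B>->p <S> <C> <C> (occurrence 1), <C> is followed by <C> with FIRST {ε, p, w}; in <B>->p <S> <C> <C> (occurrence 1), the suffix after <C> is nullable, so FOLLOW(<C>) ⊇ FOLLOW(<B>) = {p, w}; in <B>->p <S> <C> <C> (occurrence 2), the suffix after <C> is empty, so FOLLOW(<C>) ⊇ FOLLOW(<B>) = {p, w}. Thus FOLLOW(<C>) = {p, w}.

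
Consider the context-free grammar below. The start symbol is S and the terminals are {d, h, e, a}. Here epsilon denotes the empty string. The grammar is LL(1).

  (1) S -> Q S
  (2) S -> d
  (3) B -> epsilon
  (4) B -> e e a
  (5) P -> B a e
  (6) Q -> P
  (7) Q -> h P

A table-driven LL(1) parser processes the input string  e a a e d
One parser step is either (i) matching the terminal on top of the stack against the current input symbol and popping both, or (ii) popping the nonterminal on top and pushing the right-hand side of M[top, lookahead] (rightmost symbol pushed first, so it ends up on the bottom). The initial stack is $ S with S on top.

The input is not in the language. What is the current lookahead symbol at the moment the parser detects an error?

step 1: stack=$ S  input=e a a e d $  — expand S -> Q S
step 2: stack=$ S Q  input=e a a e d $  — expand Q -> P
step 3: stack=$ S P  input=e a a e d $  — expand P -> B a e
step 4: stack=$ S e a B  input=e a a e d $  — expand B -> e e a
step 5: stack=$ S e a a e e  input=e a a e d $  — match e
step 6: stack=$ S e a a e  input=a a e d $  — error: top is terminal e but lookahead is a

a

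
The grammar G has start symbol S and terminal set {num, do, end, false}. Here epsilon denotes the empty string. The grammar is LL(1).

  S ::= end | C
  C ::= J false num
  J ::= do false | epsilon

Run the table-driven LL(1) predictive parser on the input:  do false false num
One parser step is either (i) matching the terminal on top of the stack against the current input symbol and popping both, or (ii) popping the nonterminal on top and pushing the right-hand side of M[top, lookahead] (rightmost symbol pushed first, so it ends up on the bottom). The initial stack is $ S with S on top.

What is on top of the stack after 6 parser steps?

num

     Stack                 Input                 Action
  1  $ S                   do false false num $  expand S ::= C
  2  $ C                   do false false num $  expand C ::= J false num
  3  $ num false J         do false false num $  expand J ::= do false
  4  $ num false false do  do false false num $  match do
  5  $ num false false     false false num $     match false
  6  $ num false           false num $           match false
Stack after step 6: $ num (top = num).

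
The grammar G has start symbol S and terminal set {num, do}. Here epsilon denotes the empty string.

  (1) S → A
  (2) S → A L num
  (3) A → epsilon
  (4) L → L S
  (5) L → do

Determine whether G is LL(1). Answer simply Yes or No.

FIRST(S) = {epsilon, do}
FIRST(A) = {epsilon}
FIRST(L) = {do}
FOLLOW(S) = {$, do, num}
FOLLOW(A) = {$, do, num}
FOLLOW(L) = {do, num}
Cell M[L, do] receives both L → L S and L → do — the grammar is not LL(1).

No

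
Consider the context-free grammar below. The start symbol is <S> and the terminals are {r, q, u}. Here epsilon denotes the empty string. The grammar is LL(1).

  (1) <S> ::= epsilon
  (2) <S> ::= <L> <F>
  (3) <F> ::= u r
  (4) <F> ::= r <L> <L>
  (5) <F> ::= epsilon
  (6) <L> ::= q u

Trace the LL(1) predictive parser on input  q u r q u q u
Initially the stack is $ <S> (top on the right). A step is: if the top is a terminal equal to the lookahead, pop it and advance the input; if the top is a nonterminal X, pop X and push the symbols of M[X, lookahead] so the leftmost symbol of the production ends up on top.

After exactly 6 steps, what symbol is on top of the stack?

     Stack        Input            Action
  1  $ <S>        q u r q u q u $  expand <S> ::= <L> <F>
  2  $ <F> <L>    q u r q u q u $  expand <L> ::= q u
  3  $ <F> u q    q u r q u q u $  match q
  4  $ <F> u      u r q u q u $    match u
  5  $ <F>        r q u q u $      expand <F> ::= r <L> <L>
  6  $ <L> <L> r  r q u q u $      match r
Stack after step 6: $ <L> <L> (top = <L>).

<L>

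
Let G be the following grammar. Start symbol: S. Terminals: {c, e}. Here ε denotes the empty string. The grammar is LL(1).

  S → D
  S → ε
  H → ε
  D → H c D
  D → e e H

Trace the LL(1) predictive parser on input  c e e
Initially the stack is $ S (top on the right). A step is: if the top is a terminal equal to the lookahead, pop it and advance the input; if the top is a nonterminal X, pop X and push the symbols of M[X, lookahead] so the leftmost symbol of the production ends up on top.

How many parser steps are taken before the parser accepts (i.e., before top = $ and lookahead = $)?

     Stack    Input    Action
  1  $ S      c e e $  expand S → D
  2  $ D      c e e $  expand D → H c D
  3  $ D c H  c e e $  expand H → ε
  4  $ D c    c e e $  match c
  5  $ D      e e $    expand D → e e H
  6  $ H e e  e e $    match e
  7  $ H e    e $      match e
  8  $ H      $        expand H → ε
Accept reached after 8 steps.

8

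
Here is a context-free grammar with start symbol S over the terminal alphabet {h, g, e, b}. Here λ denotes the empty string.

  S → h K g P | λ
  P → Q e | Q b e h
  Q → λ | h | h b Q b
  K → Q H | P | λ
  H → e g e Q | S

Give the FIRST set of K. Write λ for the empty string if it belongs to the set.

{λ, b, e, h}

FIRST(S): from S→h K g P we get {h}; from S→λ we get {λ}. So FIRST(S) = {λ, h}.
FIRST(Q): from Q→λ we get {λ}; from Q→h we get {h}; from Q→h b Q b we get {h}. So FIRST(Q) = {λ, h}.
FIRST(P): from P→Q e we get {e, h}; from P→Q b e h we get {b, h}. So FIRST(P) = {b, e, h}.
FIRST(H): from H→e g e Q we get {e}; from H→S we get {λ, h}. So FIRST(H) = {λ, e, h}.
FIRST(K): from K→Q H we get {λ, e, h}; from K→P we get {b, e, h}; from K→λ we get {λ}. So FIRST(K) = {λ, b, e, h}.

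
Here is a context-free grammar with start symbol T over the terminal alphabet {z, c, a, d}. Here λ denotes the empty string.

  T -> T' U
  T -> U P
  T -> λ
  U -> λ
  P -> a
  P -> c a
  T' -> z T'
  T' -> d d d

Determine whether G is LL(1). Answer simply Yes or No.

FIRST(T) = {λ, a, c, d, z}
FIRST(U) = {λ}
FIRST(P) = {a, c}
FIRST(T') = {d, z}
FOLLOW(T) = {$}
FOLLOW(U) = {$, a, c}
FOLLOW(P) = {$}
FOLLOW(T') = {$}
Each cell of M receives at most one production.

Yes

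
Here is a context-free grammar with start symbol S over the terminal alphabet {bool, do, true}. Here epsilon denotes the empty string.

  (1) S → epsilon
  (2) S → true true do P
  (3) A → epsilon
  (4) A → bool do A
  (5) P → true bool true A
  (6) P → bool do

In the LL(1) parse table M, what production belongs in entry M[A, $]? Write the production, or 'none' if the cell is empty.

FIRST(S) = {epsilon, true}
FIRST(A) = {epsilon, bool}
FIRST(P) = {bool, true}
FOLLOW(S) includes $ since S is the start symbol.
FOLLOW(P): in S→true true do P, the suffix after P is empty, so FOLLOW(P) ⊇ FOLLOW(S) = {$}. Thus FOLLOW(P) = {$}.
FOLLOW(A): in A→bool do A, the suffix after A is empty (adds nothing new); in P→true bool true A, the suffix after A is empty, so FOLLOW(A) ⊇ FOLLOW(P) = {$}. Thus FOLLOW(A) = {$}.
For A → epsilon: FIRST(epsilon) = {epsilon}, so it goes in M[A, t] for t ∈ {}; since epsilon ∈ FIRST, also for every t ∈ FOLLOW(A) = {$}.
For A → bool do A: FIRST(bool do A) = {bool}, so it goes in M[A, t] for t ∈ {bool}.

A → epsilon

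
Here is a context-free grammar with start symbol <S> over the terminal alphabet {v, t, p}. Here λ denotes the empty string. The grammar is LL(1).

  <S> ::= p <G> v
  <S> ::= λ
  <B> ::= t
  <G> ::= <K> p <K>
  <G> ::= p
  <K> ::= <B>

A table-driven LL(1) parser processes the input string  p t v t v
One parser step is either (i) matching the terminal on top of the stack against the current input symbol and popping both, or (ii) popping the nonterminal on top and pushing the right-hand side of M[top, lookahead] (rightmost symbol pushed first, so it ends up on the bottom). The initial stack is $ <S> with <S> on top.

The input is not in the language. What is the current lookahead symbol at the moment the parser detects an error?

v

     Stack          Input        Action
  1  $ <S>          p t v t v $  expand <S> ::= p <G> v
  2  $ v <G> p      p t v t v $  match p
  3  $ v <G>        t v t v $    expand <G> ::= <K> p <K>
  4  $ v <K> p <K>  t v t v $    expand <K> ::= <B>
  5  $ v <K> p <B>  t v t v $    expand <B> ::= t
  6  $ v <K> p t    t v t v $    match t
  7  $ v <K> p      v t v $      error: top is terminal p but lookahead is v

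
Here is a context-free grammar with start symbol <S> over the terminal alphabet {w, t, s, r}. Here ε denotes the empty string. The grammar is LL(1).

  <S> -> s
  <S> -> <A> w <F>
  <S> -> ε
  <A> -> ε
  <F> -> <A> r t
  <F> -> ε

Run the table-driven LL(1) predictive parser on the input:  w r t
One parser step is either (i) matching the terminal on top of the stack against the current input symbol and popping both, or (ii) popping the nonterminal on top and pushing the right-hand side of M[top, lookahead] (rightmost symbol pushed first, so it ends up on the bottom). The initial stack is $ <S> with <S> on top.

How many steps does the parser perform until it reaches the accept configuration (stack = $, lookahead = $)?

     Stack        Input    Action
  1  $ <S>        w r t $  expand <S> -> <A> w <F>
  2  $ <F> w <A>  w r t $  expand <A> -> ε
  3  $ <F> w      w r t $  match w
  4  $ <F>        r t $    expand <F> -> <A> r t
  5  $ t r <A>    r t $    expand <A> -> ε
  6  $ t r        r t $    match r
  7  $ t          t $      match t
Accept reached after 7 steps.

7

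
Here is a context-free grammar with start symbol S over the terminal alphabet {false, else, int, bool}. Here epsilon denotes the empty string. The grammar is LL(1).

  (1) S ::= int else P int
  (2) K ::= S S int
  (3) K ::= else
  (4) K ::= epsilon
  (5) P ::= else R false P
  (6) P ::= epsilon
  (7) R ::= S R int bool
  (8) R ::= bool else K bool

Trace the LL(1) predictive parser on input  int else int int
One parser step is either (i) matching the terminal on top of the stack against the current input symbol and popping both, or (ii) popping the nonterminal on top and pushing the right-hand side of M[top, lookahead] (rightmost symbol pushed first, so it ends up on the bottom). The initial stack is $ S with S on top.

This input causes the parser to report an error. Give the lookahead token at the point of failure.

int

step 1: stack=$ S  input=int else int int $  — expand S ::= int else P int
step 2: stack=$ int P else int  input=int else int int $  — match int
step 3: stack=$ int P else  input=else int int $  — match else
step 4: stack=$ int P  input=int int $  — expand P ::= epsilon
step 5: stack=$ int  input=int int $  — match int
step 6: stack=$  input=int $  — error: stack empty but input remains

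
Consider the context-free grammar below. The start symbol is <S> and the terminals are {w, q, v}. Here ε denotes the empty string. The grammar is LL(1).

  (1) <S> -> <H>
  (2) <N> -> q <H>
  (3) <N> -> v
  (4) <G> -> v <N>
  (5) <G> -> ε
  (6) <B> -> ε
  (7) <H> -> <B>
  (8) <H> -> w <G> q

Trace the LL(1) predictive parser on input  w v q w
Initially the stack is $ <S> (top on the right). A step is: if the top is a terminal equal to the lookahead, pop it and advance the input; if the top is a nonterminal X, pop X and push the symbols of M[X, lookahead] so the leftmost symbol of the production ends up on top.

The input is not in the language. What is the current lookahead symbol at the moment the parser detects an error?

step 1: stack=$ <S>  input=w v q w $  — expand <S> -> <H>
step 2: stack=$ <H>  input=w v q w $  — expand <H> -> w <G> q
step 3: stack=$ q <G> w  input=w v q w $  — match w
step 4: stack=$ q <G>  input=v q w $  — expand <G> -> v <N>
step 5: stack=$ q <N> v  input=v q w $  — match v
step 6: stack=$ q <N>  input=q w $  — expand <N> -> q <H>
step 7: stack=$ q <H> q  input=q w $  — match q
step 8: stack=$ q <H>  input=w $  — expand <H> -> w <G> q
step 9: stack=$ q q <G> w  input=w $  — match w
step 10: stack=$ q q <G>  input=$  — error: M[<G>, $] is empty

$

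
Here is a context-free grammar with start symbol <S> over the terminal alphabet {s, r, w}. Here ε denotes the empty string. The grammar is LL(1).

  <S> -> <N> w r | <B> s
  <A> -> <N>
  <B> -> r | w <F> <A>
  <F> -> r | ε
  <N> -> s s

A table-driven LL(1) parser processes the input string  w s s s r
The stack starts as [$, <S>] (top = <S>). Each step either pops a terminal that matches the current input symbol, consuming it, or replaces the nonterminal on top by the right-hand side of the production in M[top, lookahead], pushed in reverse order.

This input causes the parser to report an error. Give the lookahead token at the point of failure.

step 1: stack=$ <S>  input=w s s s r $  — expand <S> -> <B> s
step 2: stack=$ s <B>  input=w s s s r $  — expand <B> -> w <F> <A>
step 3: stack=$ s <A> <F> w  input=w s s s r $  — match w
step 4: stack=$ s <A> <F>  input=s s s r $  — expand <F> -> ε
step 5: stack=$ s <A>  input=s s s r $  — expand <A> -> <N>
step 6: stack=$ s <N>  input=s s s r $  — expand <N> -> s s
step 7: stack=$ s s s  input=s s s r $  — match s
step 8: stack=$ s s  input=s s r $  — match s
step 9: stack=$ s  input=s r $  — match s
step 10: stack=$  input=r $  — error: stack empty but input remains

r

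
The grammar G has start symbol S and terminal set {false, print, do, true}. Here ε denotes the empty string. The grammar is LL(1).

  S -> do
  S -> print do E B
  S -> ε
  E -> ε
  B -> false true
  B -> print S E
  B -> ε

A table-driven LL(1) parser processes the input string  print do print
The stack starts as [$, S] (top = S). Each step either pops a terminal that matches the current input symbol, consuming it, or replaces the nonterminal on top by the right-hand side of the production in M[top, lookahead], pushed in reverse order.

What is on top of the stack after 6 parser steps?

S

     Stack           Input             Action
  1  $ S             print do print $  expand S -> print do E B
  2  $ B E do print  print do print $  match print
  3  $ B E do        do print $        match do
  4  $ B E           print $           expand E -> ε
  5  $ B             print $           expand B -> print S E
  6  $ E S print     print $           match print
Stack after step 6: $ E S (top = S).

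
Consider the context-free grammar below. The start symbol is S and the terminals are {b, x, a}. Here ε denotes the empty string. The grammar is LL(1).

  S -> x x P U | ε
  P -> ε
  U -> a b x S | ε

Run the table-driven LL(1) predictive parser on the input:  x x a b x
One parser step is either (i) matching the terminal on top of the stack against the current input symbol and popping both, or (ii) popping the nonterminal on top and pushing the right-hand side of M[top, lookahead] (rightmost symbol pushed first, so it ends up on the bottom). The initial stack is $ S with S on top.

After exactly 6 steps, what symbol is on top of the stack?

step 1: stack=$ S  input=x x a b x $  — expand S -> x x P U
step 2: stack=$ U P x x  input=x x a b x $  — match x
step 3: stack=$ U P x  input=x a b x $  — match x
step 4: stack=$ U P  input=a b x $  — expand P -> ε
step 5: stack=$ U  input=a b x $  — expand U -> a b x S
step 6: stack=$ S x b a  input=a b x $  — match a
Stack after step 6: $ S x b (top = b).

b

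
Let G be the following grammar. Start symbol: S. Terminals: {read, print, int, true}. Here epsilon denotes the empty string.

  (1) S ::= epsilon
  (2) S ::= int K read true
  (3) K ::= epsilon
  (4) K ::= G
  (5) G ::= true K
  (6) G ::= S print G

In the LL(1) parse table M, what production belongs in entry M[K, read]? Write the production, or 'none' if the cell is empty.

FIRST(S): from S::=epsilon we get {epsilon}; from S::=int K read true we get {int}. So FIRST(S) = {epsilon, int}.
FIRST(G): from G::=true K we get {true}; from G::=S print G we get {int, print}. So FIRST(G) = {int, print, true}.
FIRST(K): from K::=epsilon we get {epsilon}; from K::=G we get {int, print, true}. So FIRST(K) = {epsilon, int, print, true}.
FOLLOW(S) includes $ since S is the start symbol.
FOLLOW(K): in S::=int K read true, K is followed by read true with FIRST {read}; in G::=true K, the suffix after K is empty, so FOLLOW(K) ⊇ FOLLOW(G) = {read}. Thus FOLLOW(K) = {read}.
FOLLOW(G): in K::=G, the suffix after G is empty, so FOLLOW(G) ⊇ FOLLOW(K) = {read}; in G::=S print G, the suffix after G is empty (adds nothing new). Thus FOLLOW(G) = {read}.
For K ::= epsilon: FIRST(epsilon) = {epsilon}, so it goes in M[K, t] for t ∈ {}; since epsilon ∈ FIRST, also for every t ∈ FOLLOW(K) = {read}.
For K ::= G: FIRST(G) = {int, print, true}, so it goes in M[K, t] for t ∈ {int, print, true}.

K ::= epsilon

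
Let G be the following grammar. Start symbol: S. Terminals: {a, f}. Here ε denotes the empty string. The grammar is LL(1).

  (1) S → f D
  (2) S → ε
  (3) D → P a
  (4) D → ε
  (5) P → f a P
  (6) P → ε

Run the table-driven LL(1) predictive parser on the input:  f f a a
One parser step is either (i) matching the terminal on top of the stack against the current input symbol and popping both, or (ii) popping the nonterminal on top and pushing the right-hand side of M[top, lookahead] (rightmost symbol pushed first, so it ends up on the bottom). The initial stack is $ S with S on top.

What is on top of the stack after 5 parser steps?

a

     Stack      Input      Action
  1  $ S        f f a a $  expand S → f D
  2  $ D f      f f a a $  match f
  3  $ D        f a a $    expand D → P a
  4  $ a P      f a a $    expand P → f a P
  5  $ a P a f  f a a $    match f
Stack after step 5: $ a P a (top = a).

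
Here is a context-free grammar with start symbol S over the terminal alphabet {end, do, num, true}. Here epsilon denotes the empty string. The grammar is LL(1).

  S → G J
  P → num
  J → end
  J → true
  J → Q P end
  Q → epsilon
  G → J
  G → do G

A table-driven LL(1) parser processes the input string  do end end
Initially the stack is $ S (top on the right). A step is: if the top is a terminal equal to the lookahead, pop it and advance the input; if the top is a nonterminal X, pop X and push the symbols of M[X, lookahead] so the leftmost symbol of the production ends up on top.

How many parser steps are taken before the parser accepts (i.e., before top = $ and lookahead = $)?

     Stack     Input         Action
  1  $ S       do end end $  expand S → G J
  2  $ J G     do end end $  expand G → do G
  3  $ J G do  do end end $  match do
  4  $ J G     end end $     expand G → J
  5  $ J J     end end $     expand J → end
  6  $ J end   end end $     match end
  7  $ J       end $         expand J → end
  8  $ end     end $         match end
Accept reached after 8 steps.

8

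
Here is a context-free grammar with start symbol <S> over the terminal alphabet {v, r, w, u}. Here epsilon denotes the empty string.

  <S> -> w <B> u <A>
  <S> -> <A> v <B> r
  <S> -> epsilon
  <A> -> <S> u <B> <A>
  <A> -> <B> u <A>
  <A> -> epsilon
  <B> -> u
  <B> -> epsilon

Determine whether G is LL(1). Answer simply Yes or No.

No

FIRST(<S>) = {epsilon, u, v, w}
FIRST(<A>) = {epsilon, u, v, w}
FIRST(<B>) = {epsilon, u}
FOLLOW(<S>) = {$, u}
FOLLOW(<A>) = {$, u, v}
FOLLOW(<B>) = {$, r, u, v, w}
Cell M[<A>, u] receives both <A> -> <S> u <B> <A> and <A> -> <B> u <A> and <A> -> epsilon — the grammar is not LL(1).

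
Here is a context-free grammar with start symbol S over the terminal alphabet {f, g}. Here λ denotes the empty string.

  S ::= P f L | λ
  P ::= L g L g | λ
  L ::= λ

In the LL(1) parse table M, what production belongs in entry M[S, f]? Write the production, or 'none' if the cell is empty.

FIRST(L): from L::=λ we get {λ}. So FIRST(L) = {λ}.
FIRST(P): from P::=L g L g we get {g}; from P::=λ we get {λ}. So FIRST(P) = {λ, g}.
FIRST(S): from S::=P f L we get {f, g}; from S::=λ we get {λ}. So FIRST(S) = {λ, f, g}.
FOLLOW(S) includes $ since S is the start symbol.
FOLLOW(S): S appears on no right-hand side. Thus FOLLOW(S) = {$}.
For S ::= P f L: FIRST(P f L) = {f, g}, so it goes in M[S, t] for t ∈ {f, g}.
For S ::= λ: FIRST(λ) = {λ}, so it goes in M[S, t] for t ∈ {}; since λ ∈ FIRST, also for every t ∈ FOLLOW(S) = {$}.

S ::= P f L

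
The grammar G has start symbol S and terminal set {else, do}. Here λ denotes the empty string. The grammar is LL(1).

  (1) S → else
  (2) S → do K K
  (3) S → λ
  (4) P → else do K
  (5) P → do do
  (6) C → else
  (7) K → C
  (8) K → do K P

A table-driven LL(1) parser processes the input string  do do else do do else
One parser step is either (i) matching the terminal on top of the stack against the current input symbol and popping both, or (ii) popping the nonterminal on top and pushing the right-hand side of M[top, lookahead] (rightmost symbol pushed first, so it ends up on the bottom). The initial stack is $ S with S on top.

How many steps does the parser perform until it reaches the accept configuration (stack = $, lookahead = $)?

step 1: stack=$ S  input=do do else do do else $  — expand S → do K K
step 2: stack=$ K K do  input=do do else do do else $  — match do
step 3: stack=$ K K  input=do else do do else $  — expand K → do K P
step 4: stack=$ K P K do  input=do else do do else $  — match do
step 5: stack=$ K P K  input=else do do else $  — expand K → C
step 6: stack=$ K P C  input=else do do else $  — expand C → else
step 7: stack=$ K P else  input=else do do else $  — match else
step 8: stack=$ K P  input=do do else $  — expand P → do do
step 9: stack=$ K do do  input=do do else $  — match do
step 10: stack=$ K do  input=do else $  — match do
step 11: stack=$ K  input=else $  — expand K → C
step 12: stack=$ C  input=else $  — expand C → else
step 13: stack=$ else  input=else $  — match else
Accept reached after 13 steps.

13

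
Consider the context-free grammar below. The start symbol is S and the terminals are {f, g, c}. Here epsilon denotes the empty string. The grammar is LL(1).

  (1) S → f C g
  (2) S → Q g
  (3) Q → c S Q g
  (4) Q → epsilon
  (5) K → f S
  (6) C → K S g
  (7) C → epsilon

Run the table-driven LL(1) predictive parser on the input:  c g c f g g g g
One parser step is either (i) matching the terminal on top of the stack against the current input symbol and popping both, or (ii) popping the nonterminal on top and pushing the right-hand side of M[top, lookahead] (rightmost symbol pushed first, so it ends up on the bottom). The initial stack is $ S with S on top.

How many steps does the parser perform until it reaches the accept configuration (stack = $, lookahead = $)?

16

      Stack            Input              Action
   1  $ S              c g c f g g g g $  expand S → Q g
   2  $ g Q            c g c f g g g g $  expand Q → c S Q g
   3  $ g g Q S c      c g c f g g g g $  match c
   4  $ g g Q S        g c f g g g g $    expand S → Q g
   5  $ g g Q g Q      g c f g g g g $    expand Q → epsilon
   6  $ g g Q g        g c f g g g g $    match g
   7  $ g g Q          c f g g g g $      expand Q → c S Q g
   8  $ g g g Q S c    c f g g g g $      match c
   9  $ g g g Q S      f g g g g $        expand S → f C g
  10  $ g g g Q g C f  f g g g g $        match f
  11  $ g g g Q g C    g g g g $          expand C → epsilon
  12  $ g g g Q g      g g g g $          match g
  13  $ g g g Q        g g g $            expand Q → epsilon
  14  $ g g g          g g g $            match g
  15  $ g g            g g $              match g
  16  $ g              g $                match g
Accept reached after 16 steps.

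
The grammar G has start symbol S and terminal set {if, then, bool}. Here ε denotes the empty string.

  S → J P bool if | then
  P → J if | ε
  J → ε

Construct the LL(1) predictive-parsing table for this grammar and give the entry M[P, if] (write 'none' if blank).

P → J if

FIRST(J) = {ε}
FIRST(P) = {ε, if}  (via J if)
FIRST(S) = {bool, if, then}  (via J P bool if)
FOLLOW(S) includes $ since S is the start symbol.
FOLLOW(P): in S→J P bool if, P is followed by bool if with FIRST {bool}. Thus FOLLOW(P) = {bool}.
For P → J if: FIRST(J if) = {if}, so it goes in M[P, t] for t ∈ {if}.
For P → ε: FIRST(ε) = {ε}, so it goes in M[P, t] for t ∈ {}; since ε ∈ FIRST, also for every t ∈ FOLLOW(P) = {bool}.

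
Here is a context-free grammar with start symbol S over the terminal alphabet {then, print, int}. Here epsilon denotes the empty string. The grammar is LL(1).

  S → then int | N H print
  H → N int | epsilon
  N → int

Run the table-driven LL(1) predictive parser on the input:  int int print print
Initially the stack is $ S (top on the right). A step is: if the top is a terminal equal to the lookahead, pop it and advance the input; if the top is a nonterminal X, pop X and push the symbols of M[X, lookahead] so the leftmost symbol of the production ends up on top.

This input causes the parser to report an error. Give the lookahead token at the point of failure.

step 1: stack=$ S  input=int int print print $  — expand S → N H print
step 2: stack=$ print H N  input=int int print print $  — expand N → int
step 3: stack=$ print H int  input=int int print print $  — match int
step 4: stack=$ print H  input=int print print $  — expand H → N int
step 5: stack=$ print int N  input=int print print $  — expand N → int
step 6: stack=$ print int int  input=int print print $  — match int
step 7: stack=$ print int  input=print print $  — error: top is terminal int but lookahead is print

print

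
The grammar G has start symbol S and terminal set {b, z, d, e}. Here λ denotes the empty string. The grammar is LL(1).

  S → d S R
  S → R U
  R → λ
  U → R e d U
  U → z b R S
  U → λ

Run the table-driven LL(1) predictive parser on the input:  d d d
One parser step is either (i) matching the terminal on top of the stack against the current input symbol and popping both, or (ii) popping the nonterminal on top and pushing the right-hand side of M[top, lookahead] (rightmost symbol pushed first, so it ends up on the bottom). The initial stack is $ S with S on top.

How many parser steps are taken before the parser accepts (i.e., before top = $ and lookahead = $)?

12

      Stack        Input    Action
   1  $ S          d d d $  expand S → d S R
   2  $ R S d      d d d $  match d
   3  $ R S        d d $    expand S → d S R
   4  $ R R S d    d d $    match d
   5  $ R R S      d $      expand S → d S R
   6  $ R R R S d  d $      match d
   7  $ R R R S    $        expand S → R U
   8  $ R R R U R  $        expand R → λ
   9  $ R R R U    $        expand U → λ
  10  $ R R R      $        expand R → λ
  11  $ R R        $        expand R → λ
  12  $ R          $        expand R → λ
Accept reached after 12 steps.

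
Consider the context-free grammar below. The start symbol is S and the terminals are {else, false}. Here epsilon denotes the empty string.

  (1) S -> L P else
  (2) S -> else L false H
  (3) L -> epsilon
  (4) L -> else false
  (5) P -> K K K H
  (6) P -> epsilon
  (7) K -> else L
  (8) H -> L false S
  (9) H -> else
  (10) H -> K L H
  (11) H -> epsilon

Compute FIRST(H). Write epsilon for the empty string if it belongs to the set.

{epsilon, else, false}

FIRST(L): from L->epsilon we get {epsilon}; from L->else false we get {else}. So FIRST(L) = {epsilon, else}.
FIRST(K): from K->else L we get {else}. So FIRST(K) = {else}.
FIRST(P): from P->K K K H we get {else}; from P->epsilon we get {epsilon}. So FIRST(P) = {epsilon, else}.
FIRST(H): from H->L false S we get {else, false}; from H->else we get {else}; from H->K L H we get {else}; from H->epsilon we get {epsilon}. So FIRST(H) = {epsilon, else, false}.
FIRST(S): from S->L P else we get {else}; from S->else L false H we get {else}. So FIRST(S) = {else}.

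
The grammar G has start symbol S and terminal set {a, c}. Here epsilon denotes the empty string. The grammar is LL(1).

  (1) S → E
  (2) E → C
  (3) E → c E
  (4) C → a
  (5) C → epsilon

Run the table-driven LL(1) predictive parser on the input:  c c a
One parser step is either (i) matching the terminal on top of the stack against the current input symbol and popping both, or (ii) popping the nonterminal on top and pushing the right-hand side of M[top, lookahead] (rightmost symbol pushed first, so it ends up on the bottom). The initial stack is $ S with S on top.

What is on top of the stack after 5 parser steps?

     Stack  Input    Action
  1  $ S    c c a $  expand S → E
  2  $ E    c c a $  expand E → c E
  3  $ E c  c c a $  match c
  4  $ E    c a $    expand E → c E
  5  $ E c  c a $    match c
Stack after step 5: $ E (top = E).

E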